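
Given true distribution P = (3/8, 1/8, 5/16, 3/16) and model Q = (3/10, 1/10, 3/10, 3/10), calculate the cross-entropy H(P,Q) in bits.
1.9351 bits

Cross-entropy: H(P,Q) = -Σ p(x) log q(x)

Alternatively: H(P,Q) = H(P) + D_KL(P||Q)
H(P) = 1.8829 bits
D_KL(P||Q) = 0.0522 bits

H(P,Q) = 1.8829 + 0.0522 = 1.9351 bits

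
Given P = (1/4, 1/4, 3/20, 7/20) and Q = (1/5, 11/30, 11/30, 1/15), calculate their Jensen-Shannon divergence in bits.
0.1200 bits

Jensen-Shannon divergence is:
JSD(P||Q) = 0.5 × D_KL(P||M) + 0.5 × D_KL(Q||M)
where M = 0.5 × (P + Q) is the mixture distribution.

M = 0.5 × (1/4, 1/4, 3/20, 7/20) + 0.5 × (1/5, 11/30, 11/30, 1/15) = (9/40, 0.308333, 0.258333, 5/24)

D_KL(P||M) = 0.1067 bits
D_KL(Q||M) = 0.1333 bits

JSD(P||Q) = 0.5 × 0.1067 + 0.5 × 0.1333 = 0.1200 bits

Unlike KL divergence, JSD is symmetric and bounded: 0 ≤ JSD ≤ log(2).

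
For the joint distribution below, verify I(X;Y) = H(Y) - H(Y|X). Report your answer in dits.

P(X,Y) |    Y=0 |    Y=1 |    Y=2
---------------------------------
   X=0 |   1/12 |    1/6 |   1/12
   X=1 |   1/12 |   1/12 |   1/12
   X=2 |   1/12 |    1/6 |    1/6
I(X;Y) = 0.0073 dits

Mutual information has multiple equivalent forms:
- I(X;Y) = H(X) - H(X|Y)
- I(X;Y) = H(Y) - H(Y|X)
- I(X;Y) = H(X) + H(Y) - H(X,Y)

Computing all quantities:
H(X) = 0.4680, H(Y) = 0.4680, H(X,Y) = 0.9287
H(X|Y) = 0.4607, H(Y|X) = 0.4607

Verification:
H(X) - H(X|Y) = 0.4680 - 0.4607 = 0.0073
H(Y) - H(Y|X) = 0.4680 - 0.4607 = 0.0073
H(X) + H(Y) - H(X,Y) = 0.4680 + 0.4680 - 0.9287 = 0.0073

All forms give I(X;Y) = 0.0073 dits. ✓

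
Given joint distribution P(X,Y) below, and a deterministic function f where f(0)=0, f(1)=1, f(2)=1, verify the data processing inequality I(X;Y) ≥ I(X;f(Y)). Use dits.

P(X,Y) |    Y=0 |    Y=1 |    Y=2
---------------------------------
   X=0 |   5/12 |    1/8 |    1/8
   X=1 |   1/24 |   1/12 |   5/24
I(X;Y) = 0.0591, I(X;f(Y)) = 0.0534, inequality holds: 0.0591 ≥ 0.0534

Data Processing Inequality: For any Markov chain X → Y → Z, we have I(X;Y) ≥ I(X;Z).

Here Z = f(Y) is a deterministic function of Y, forming X → Y → Z.

Original I(X;Y) = 0.0591 dits

After applying f:
P(X,Z) where Z=f(Y):
- P(X,Z=0) = P(X,Y=0)
- P(X,Z=1) = P(X,Y=1) + P(X,Y=2)

I(X;Z) = I(X;f(Y)) = 0.0534 dits

Verification: 0.0591 ≥ 0.0534 ✓

Information cannot be created by processing; the function f can only lose information about X.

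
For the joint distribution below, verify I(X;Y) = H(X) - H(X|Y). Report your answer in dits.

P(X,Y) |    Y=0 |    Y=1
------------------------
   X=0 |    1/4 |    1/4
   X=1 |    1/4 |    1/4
I(X;Y) = 0.0000 dits

Mutual information has multiple equivalent forms:
- I(X;Y) = H(X) - H(X|Y)
- I(X;Y) = H(Y) - H(Y|X)
- I(X;Y) = H(X) + H(Y) - H(X,Y)

Computing all quantities:
H(X) = 0.3010, H(Y) = 0.3010, H(X,Y) = 0.6021
H(X|Y) = 0.3010, H(Y|X) = 0.3010

Verification:
H(X) - H(X|Y) = 0.3010 - 0.3010 = 0.0000
H(Y) - H(Y|X) = 0.3010 - 0.3010 = 0.0000
H(X) + H(Y) - H(X,Y) = 0.3010 + 0.3010 - 0.6021 = 0.0000

All forms give I(X;Y) = 0.0000 dits. ✓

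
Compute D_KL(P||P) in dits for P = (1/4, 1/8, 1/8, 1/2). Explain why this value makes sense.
0.0000 dits

KL divergence satisfies the Gibbs inequality: D_KL(P||Q) ≥ 0 for all distributions P, Q.

D_KL(P||Q) = Σ p(x) log(p(x)/q(x))
Each term is p(x) × log_10(p(x)/p(x)) = p(x) × log_10(1) = 0, so the sum is 0.
D_KL(P||Q) = 0.0000 dits

When P = Q, the KL divergence is exactly 0, as there is no 'divergence' between identical distributions.

This non-negativity is a fundamental property: relative entropy cannot be negative because it measures how different Q is from P.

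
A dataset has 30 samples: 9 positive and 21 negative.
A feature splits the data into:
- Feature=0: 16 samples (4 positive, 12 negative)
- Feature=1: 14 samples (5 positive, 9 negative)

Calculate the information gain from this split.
0.0098 bits

Information Gain = H(Y) - H(Y|Feature)

Before split:
P(positive) = 9/30 = 0.3000
H(Y) = 0.8813 bits

After split:
Feature=0: H = 0.8113 bits (weight = 16/30)
Feature=1: H = 0.9403 bits (weight = 14/30)
H(Y|Feature) = (16/30)×0.8113 + (14/30)×0.9403 = 0.8715 bits

Information Gain = 0.8813 - 0.8715 = 0.0098 bits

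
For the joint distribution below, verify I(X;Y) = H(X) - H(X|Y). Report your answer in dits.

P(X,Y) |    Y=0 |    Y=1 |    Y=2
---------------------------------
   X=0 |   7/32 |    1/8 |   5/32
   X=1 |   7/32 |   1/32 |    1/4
I(X;Y) = 0.0178 dits

Mutual information has multiple equivalent forms:
- I(X;Y) = H(X) - H(X|Y)
- I(X;Y) = H(Y) - H(Y|X)
- I(X;Y) = H(X) + H(Y) - H(X,Y)

Computing all quantities:
H(X) = 0.3010, H(Y) = 0.4420, H(X,Y) = 0.7252
H(X|Y) = 0.2832, H(Y|X) = 0.4241

Verification:
H(X) - H(X|Y) = 0.3010 - 0.2832 = 0.0178
H(Y) - H(Y|X) = 0.4420 - 0.4241 = 0.0178
H(X) + H(Y) - H(X,Y) = 0.3010 + 0.4420 - 0.7252 = 0.0178

All forms give I(X;Y) = 0.0178 dits. ✓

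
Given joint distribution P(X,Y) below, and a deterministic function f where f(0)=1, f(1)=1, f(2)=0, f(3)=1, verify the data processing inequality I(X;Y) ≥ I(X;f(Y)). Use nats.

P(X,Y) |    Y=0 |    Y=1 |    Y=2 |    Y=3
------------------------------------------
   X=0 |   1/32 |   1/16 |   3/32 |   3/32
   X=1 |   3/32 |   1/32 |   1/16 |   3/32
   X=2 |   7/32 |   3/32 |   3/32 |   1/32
I(X;Y) = 0.0997, I(X;f(Y)) = 0.0070, inequality holds: 0.0997 ≥ 0.0070

Data Processing Inequality: For any Markov chain X → Y → Z, we have I(X;Y) ≥ I(X;Z).

Here Z = f(Y) is a deterministic function of Y, forming X → Y → Z.

Original I(X;Y) = 0.0997 nats

After applying f:
P(X,Z) where Z=f(Y):
- P(X,Z=0) = P(X,Y=2)
- P(X,Z=1) = P(X,Y=0) + P(X,Y=1) + P(X,Y=3)

I(X;Z) = I(X;f(Y)) = 0.0070 nats

Verification: 0.0997 ≥ 0.0070 ✓

Information cannot be created by processing; the function f can only lose information about X.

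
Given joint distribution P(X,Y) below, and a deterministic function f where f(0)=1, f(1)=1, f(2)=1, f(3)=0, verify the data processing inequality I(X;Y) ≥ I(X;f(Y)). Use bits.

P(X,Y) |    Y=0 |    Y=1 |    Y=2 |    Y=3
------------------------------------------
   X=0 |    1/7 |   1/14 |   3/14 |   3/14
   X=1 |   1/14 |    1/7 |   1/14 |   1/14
I(X;Y) = 0.0831, I(X;f(Y)) = 0.0150, inequality holds: 0.0831 ≥ 0.0150

Data Processing Inequality: For any Markov chain X → Y → Z, we have I(X;Y) ≥ I(X;Z).

Here Z = f(Y) is a deterministic function of Y, forming X → Y → Z.

Original I(X;Y) = 0.0831 bits

After applying f:
P(X,Z) where Z=f(Y):
- P(X,Z=0) = P(X,Y=3)
- P(X,Z=1) = P(X,Y=0) + P(X,Y=1) + P(X,Y=2)

I(X;Z) = I(X;f(Y)) = 0.0150 bits

Verification: 0.0831 ≥ 0.0150 ✓

Information cannot be created by processing; the function f can only lose information about X.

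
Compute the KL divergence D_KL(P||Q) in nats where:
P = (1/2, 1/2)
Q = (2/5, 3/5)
0.0204 nats

KL divergence: D_KL(P||Q) = Σ p(x) log(p(x)/q(x))

Computing term by term:
  x=0: 1/2 × log_e[(1/2)/(2/5)] = 1/2 × 0.2231 = 0.1116
  x=1: 1/2 × log_e[(1/2)/(3/5)] = 1/2 × -0.1823 = -0.0912

D_KL(P||Q) = 0.0204 nats

Note: KL divergence is always non-negative and equals 0 iff P = Q.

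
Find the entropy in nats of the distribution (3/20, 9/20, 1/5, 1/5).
1.2877 nats

Shannon entropy is H(X) = -Σ p(x) log p(x).

For P = (3/20, 9/20, 1/5, 1/5):
H = -3/20 × log_e(3/20) -9/20 × log_e(9/20) -1/5 × log_e(1/5) -1/5 × log_e(1/5)
H = 1.2877 nats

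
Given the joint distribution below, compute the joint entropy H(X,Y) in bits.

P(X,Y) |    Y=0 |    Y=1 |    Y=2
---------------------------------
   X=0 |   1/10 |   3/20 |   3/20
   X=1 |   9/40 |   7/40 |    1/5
2.5419 bits

Joint entropy is H(X,Y) = -Σ_{x,y} p(x,y) log p(x,y).

Summing over all non-zero entries:
H(X,Y) = -[1/10·log_2(1/10) + 3/20·log_2(3/20) + 3/20·log_2(3/20) + 9/40·log_2(9/40) + 7/40·log_2(7/40) + 1/5·log_2(1/5)]
H(X,Y) = 2.5419 bits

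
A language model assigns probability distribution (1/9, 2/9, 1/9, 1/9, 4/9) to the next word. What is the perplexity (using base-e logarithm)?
4.1664

Perplexity is e^H (or exp(H) for natural log).

First, H = -Σ p log p = 1.4271 nats
Perplexity = e^1.4271 = 4.1664

Interpretation: The model's uncertainty is equivalent to choosing uniformly among 4.2 options.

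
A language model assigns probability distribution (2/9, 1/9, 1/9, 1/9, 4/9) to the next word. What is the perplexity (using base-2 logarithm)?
4.1664

Perplexity is 2^H (or exp(H) for natural log).

First, H = -Σ p log p = 2.0588 bits
Perplexity = 2^2.0588 = 4.1664

Interpretation: The model's uncertainty is equivalent to choosing uniformly among 4.2 options.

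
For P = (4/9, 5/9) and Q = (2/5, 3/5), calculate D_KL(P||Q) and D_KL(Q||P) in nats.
D_KL(P||Q) = 0.0041, D_KL(Q||P) = 0.0040

KL divergence is not symmetric: D_KL(P||Q) ≠ D_KL(Q||P) in general.

D_KL(P||Q) = 0.0041 nats
D_KL(Q||P) = 0.0040 nats

No, they are not equal!

This asymmetry is why KL divergence is not a true distance metric.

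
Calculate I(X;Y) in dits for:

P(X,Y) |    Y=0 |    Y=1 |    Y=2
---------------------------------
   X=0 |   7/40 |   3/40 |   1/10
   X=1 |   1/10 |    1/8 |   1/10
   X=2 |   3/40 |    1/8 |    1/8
0.0138 dits

Mutual information: I(X;Y) = H(X) + H(Y) - H(X,Y)

Marginals:
P(X) = (7/20, 13/40, 13/40), H(X) = 0.4769 dits
P(Y) = (7/20, 13/40, 13/40), H(Y) = 0.4769 dits

Joint entropy: H(X,Y) = 0.9399 dits

I(X;Y) = 0.4769 + 0.4769 - 0.9399 = 0.0138 dits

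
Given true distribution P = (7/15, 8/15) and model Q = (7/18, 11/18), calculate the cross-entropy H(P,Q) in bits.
1.0148 bits

Cross-entropy: H(P,Q) = -Σ p(x) log q(x)

Alternatively: H(P,Q) = H(P) + D_KL(P||Q)
H(P) = 0.9968 bits
D_KL(P||Q) = 0.0180 bits

H(P,Q) = 0.9968 + 0.0180 = 1.0148 bits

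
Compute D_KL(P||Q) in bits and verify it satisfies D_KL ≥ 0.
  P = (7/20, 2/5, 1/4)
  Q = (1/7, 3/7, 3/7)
0.2183 bits

KL divergence satisfies the Gibbs inequality: D_KL(P||Q) ≥ 0 for all distributions P, Q.

D_KL(P||Q) = Σ p(x) log(p(x)/q(x))
Term by term:
  x=0: 7/20 × log_2[(7/20)/(1/7)] = 0.4525
  x=1: 2/5 × log_2[(2/5)/(3/7)] = -0.0398
  x=2: 1/4 × log_2[(1/4)/(3/7)] = -0.1944
D_KL(P||Q) = 0.2183 bits

D_KL(P||Q) = 0.2183 ≥ 0 ✓

This non-negativity is a fundamental property: relative entropy cannot be negative because it measures how different Q is from P.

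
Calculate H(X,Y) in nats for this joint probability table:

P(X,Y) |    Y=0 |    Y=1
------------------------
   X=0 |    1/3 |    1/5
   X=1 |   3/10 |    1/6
1.3479 nats

Joint entropy is H(X,Y) = -Σ_{x,y} p(x,y) log p(x,y).

Summing over all non-zero entries:
H(X,Y) = -[1/3·log_e(1/3) + 1/5·log_e(1/5) + 3/10·log_e(3/10) + 1/6·log_e(1/6)]
H(X,Y) = 1.3479 nats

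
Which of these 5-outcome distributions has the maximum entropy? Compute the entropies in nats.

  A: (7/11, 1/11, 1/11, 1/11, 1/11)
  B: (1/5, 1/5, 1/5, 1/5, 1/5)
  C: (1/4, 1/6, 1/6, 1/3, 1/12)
B

For a discrete distribution over n outcomes, entropy is maximized by the uniform distribution.

Computing entropies:
H(A) = 1.1596 nats
H(B) = 1.6094 nats
H(C) = 1.5171 nats

The uniform distribution (where all probabilities equal 1/5) achieves the maximum entropy of log_e(5) = 1.6094 nats.

Distribution B has the highest entropy.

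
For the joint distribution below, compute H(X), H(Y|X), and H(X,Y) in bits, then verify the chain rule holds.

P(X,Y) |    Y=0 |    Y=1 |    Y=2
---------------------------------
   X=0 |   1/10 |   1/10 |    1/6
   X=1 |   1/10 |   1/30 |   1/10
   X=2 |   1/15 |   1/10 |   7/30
H(X,Y) = 3.0057, H(X) = 1.5494, H(Y|X) = 1.4563 (all in bits)

Chain rule: H(X,Y) = H(X) + H(Y|X)

Left side — joint entropy directly:
H(X,Y) = -Σ p(x,y) log p(x,y) = 3.0057 bits

Right side — compute H(Y|X) from the conditional distributions:
P(X) = (11/30, 7/30, 2/5), so H(X) = 1.5494 bits
H(Y|X) = Σ_x P(X=x) · H(Y|X=x):
  P(Y|X=0) = (3/11, 3/11, 5/11), H(Y|X=0) = 1.5395, weight P(X=0) = 11/30
  P(Y|X=1) = (3/7, 1/7, 3/7), H(Y|X=1) = 1.4488, weight P(X=1) = 7/30
  P(Y|X=2) = (1/6, 1/4, 7/12), H(Y|X=2) = 1.3844, weight P(X=2) = 2/5
H(Y|X) = 1.4563 bits

H(X) + H(Y|X) = 1.5494 + 1.4563 = 3.0057 bits

Both sides equal 3.0057 bits. ✓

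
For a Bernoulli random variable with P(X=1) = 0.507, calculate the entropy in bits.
0.9999 bits

The binary entropy function is:
H(p) = -p log(p) - (1-p) log(1-p)

H(0.507) = -0.507 × log_2(0.507) - 0.493 × log_2(0.493)
H(0.507) = 0.9999 bits

Note: Binary entropy is maximized at p=0.5 (H=1 bit) and minimized at p=0 or p=1 (H=0).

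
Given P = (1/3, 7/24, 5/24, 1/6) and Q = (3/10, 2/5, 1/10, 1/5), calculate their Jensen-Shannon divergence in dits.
0.0066 dits

Jensen-Shannon divergence is:
JSD(P||Q) = 0.5 × D_KL(P||M) + 0.5 × D_KL(Q||M)
where M = 0.5 × (P + Q) is the mixture distribution.

M = 0.5 × (1/3, 7/24, 5/24, 1/6) + 0.5 × (3/10, 2/5, 1/10, 1/5) = (0.316667, 0.345833, 0.154167, 0.183333)

D_KL(P||M) = 0.0062 dits
D_KL(Q||M) = 0.0070 dits

JSD(P||Q) = 0.5 × 0.0062 + 0.5 × 0.0070 = 0.0066 dits

Unlike KL divergence, JSD is symmetric and bounded: 0 ≤ JSD ≤ log(2).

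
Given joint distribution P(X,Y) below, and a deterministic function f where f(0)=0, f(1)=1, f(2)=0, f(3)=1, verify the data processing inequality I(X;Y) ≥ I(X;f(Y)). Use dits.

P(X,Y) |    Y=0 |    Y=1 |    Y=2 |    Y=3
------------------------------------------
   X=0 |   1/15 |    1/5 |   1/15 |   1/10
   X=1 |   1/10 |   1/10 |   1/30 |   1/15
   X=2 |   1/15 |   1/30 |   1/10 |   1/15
I(X;Y) = 0.0308, I(X;f(Y)) = 0.0149, inequality holds: 0.0308 ≥ 0.0149

Data Processing Inequality: For any Markov chain X → Y → Z, we have I(X;Y) ≥ I(X;Z).

Here Z = f(Y) is a deterministic function of Y, forming X → Y → Z.

Original I(X;Y) = 0.0308 dits

After applying f:
P(X,Z) where Z=f(Y):
- P(X,Z=0) = P(X,Y=0) + P(X,Y=2)
- P(X,Z=1) = P(X,Y=1) + P(X,Y=3)

I(X;Z) = I(X;f(Y)) = 0.0149 dits

Verification: 0.0308 ≥ 0.0149 ✓

Information cannot be created by processing; the function f can only lose information about X.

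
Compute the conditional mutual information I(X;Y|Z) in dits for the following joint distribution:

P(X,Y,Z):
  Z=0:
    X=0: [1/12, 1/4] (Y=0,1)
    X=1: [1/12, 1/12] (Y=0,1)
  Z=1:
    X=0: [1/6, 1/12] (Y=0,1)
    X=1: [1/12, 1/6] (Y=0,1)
0.0189 dits

Conditional mutual information: I(X;Y|Z) = H(X|Z) + H(Y|Z) - H(X,Y|Z)

H(Z) = 0.3010
H(X,Z) = 0.5898 → H(X|Z) = 0.2887
H(Y,Z) = 0.5898 → H(Y|Z) = 0.2887
H(X,Y,Z) = 0.8596 → H(X,Y|Z) = 0.5585

I(X;Y|Z) = 0.2887 + 0.2887 - 0.5585 = 0.0189 dits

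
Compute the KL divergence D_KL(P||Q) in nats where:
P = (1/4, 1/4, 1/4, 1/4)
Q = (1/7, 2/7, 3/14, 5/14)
0.0559 nats

KL divergence: D_KL(P||Q) = Σ p(x) log(p(x)/q(x))

Computing term by term:
  x=0: 1/4 × log_e[(1/4)/(1/7)] = 1/4 × 0.5596 = 0.1399
  x=1: 1/4 × log_e[(1/4)/(2/7)] = 1/4 × -0.1335 = -0.0334
  x=2: 1/4 × log_e[(1/4)/(3/14)] = 1/4 × 0.1542 = 0.0385
  x=3: 1/4 × log_e[(1/4)/(5/14)] = 1/4 × -0.3567 = -0.0892

D_KL(P||Q) = 0.0559 nats

Note: KL divergence is always non-negative and equals 0 iff P = Q.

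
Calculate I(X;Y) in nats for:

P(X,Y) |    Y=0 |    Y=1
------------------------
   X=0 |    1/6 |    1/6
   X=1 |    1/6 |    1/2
0.0306 nats

Mutual information: I(X;Y) = H(X) + H(Y) - H(X,Y)

Marginals:
P(X) = (1/3, 2/3), H(X) = 0.6365 nats
P(Y) = (1/3, 2/3), H(Y) = 0.6365 nats

Joint entropy: H(X,Y) = 1.2425 nats

I(X;Y) = 0.6365 + 0.6365 - 1.2425 = 0.0306 nats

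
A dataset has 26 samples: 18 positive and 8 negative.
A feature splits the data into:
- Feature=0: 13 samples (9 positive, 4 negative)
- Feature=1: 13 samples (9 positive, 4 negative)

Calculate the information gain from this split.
0.0000 bits

Information Gain = H(Y) - H(Y|Feature)

Before split:
P(positive) = 18/26 = 0.6923
H(Y) = 0.8905 bits

After split:
Feature=0: H = 0.8905 bits (weight = 13/26)
Feature=1: H = 0.8905 bits (weight = 13/26)
H(Y|Feature) = (13/26)×0.8905 + (13/26)×0.8905 = 0.8905 bits

Information Gain = 0.8905 - 0.8905 = 0.0000 bits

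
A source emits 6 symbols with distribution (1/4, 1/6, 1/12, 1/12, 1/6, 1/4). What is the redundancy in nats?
0.0872 nats

Redundancy measures how far a source is from maximum entropy:
R = H_max - H(X)

Maximum entropy for 6 symbols: H_max = log_e(6) = 1.7918 nats
Actual entropy: H(X) = 1.7046 nats
Redundancy: R = 1.7918 - 1.7046 = 0.0872 nats

This redundancy represents potential for compression: the source could be compressed by 0.0872 nats per symbol.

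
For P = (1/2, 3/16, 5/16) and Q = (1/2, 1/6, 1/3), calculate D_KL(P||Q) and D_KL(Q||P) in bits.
D_KL(P||Q) = 0.0028, D_KL(Q||P) = 0.0027

KL divergence is not symmetric: D_KL(P||Q) ≠ D_KL(Q||P) in general.

D_KL(P||Q) = 0.0028 bits
D_KL(Q||P) = 0.0027 bits

No, they are not equal!

This asymmetry is why KL divergence is not a true distance metric.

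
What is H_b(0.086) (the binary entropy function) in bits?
0.4230 bits

The binary entropy function is:
H(p) = -p log(p) - (1-p) log(1-p)

H(0.086) = -0.086 × log_2(0.086) - 0.914 × log_2(0.914)
H(0.086) = 0.4230 bits

Note: Binary entropy is maximized at p=0.5 (H=1 bit) and minimized at p=0 or p=1 (H=0).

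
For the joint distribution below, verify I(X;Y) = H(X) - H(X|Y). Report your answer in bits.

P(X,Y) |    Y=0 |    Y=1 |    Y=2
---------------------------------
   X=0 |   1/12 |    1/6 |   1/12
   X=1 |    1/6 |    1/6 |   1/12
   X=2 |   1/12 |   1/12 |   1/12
I(X;Y) = 0.0242 bits

Mutual information has multiple equivalent forms:
- I(X;Y) = H(X) - H(X|Y)
- I(X;Y) = H(Y) - H(Y|X)
- I(X;Y) = H(X) + H(Y) - H(X,Y)

Computing all quantities:
H(X) = 1.5546, H(Y) = 1.5546, H(X,Y) = 3.0850
H(X|Y) = 1.5304, H(Y|X) = 1.5304

Verification:
H(X) - H(X|Y) = 1.5546 - 1.5304 = 0.0242
H(Y) - H(Y|X) = 1.5546 - 1.5304 = 0.0242
H(X) + H(Y) - H(X,Y) = 1.5546 + 1.5546 - 3.0850 = 0.0242

All forms give I(X;Y) = 0.0242 bits. ✓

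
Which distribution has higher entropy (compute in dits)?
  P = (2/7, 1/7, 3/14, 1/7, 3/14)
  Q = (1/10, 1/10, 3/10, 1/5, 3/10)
P

Computing entropies in dits:
H(P) = 0.6836
H(Q) = 0.6535

Distribution P has higher entropy.

Intuition: The distribution closer to uniform (more spread out) has higher entropy.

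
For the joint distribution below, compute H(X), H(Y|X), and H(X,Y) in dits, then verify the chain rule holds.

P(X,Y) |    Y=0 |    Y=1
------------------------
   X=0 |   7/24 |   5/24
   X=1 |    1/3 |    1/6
H(X,Y) = 0.5867, H(X) = 0.3010, H(Y|X) = 0.2857 (all in dits)

Chain rule: H(X,Y) = H(X) + H(Y|X)

Left side — joint entropy directly:
H(X,Y) = -Σ p(x,y) log p(x,y) = 0.5867 dits

Right side — compute H(Y|X) from the conditional distributions:
P(X) = (1/2, 1/2), so H(X) = 0.3010 dits
H(Y|X) = Σ_x P(X=x) · H(Y|X=x):
  P(Y|X=0) = (7/12, 5/12), H(Y|X=0) = 0.2950, weight P(X=0) = 1/2
  P(Y|X=1) = (2/3, 1/3), H(Y|X=1) = 0.2764, weight P(X=1) = 1/2
H(Y|X) = 0.2857 dits

H(X) + H(Y|X) = 0.3010 + 0.2857 = 0.5867 dits

Both sides equal 0.5867 dits. ✓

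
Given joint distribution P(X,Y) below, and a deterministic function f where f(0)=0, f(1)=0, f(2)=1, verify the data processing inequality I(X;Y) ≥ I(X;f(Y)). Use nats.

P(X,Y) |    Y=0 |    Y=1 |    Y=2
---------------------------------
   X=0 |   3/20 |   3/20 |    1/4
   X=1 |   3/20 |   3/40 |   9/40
I(X;Y) = 0.0084, I(X;f(Y)) = 0.0010, inequality holds: 0.0084 ≥ 0.0010

Data Processing Inequality: For any Markov chain X → Y → Z, we have I(X;Y) ≥ I(X;Z).

Here Z = f(Y) is a deterministic function of Y, forming X → Y → Z.

Original I(X;Y) = 0.0084 nats

After applying f:
P(X,Z) where Z=f(Y):
- P(X,Z=0) = P(X,Y=0) + P(X,Y=1)
- P(X,Z=1) = P(X,Y=2)

I(X;Z) = I(X;f(Y)) = 0.0010 nats

Verification: 0.0084 ≥ 0.0010 ✓

Information cannot be created by processing; the function f can only lose information about X.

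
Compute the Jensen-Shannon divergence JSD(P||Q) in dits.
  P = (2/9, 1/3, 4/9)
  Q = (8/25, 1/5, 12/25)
0.0057 dits

Jensen-Shannon divergence is:
JSD(P||Q) = 0.5 × D_KL(P||M) + 0.5 × D_KL(Q||M)
where M = 0.5 × (P + Q) is the mixture distribution.

M = 0.5 × (2/9, 1/3, 4/9) + 0.5 × (8/25, 1/5, 12/25) = (0.271111, 4/15, 0.462222)

D_KL(P||M) = 0.0055 dits
D_KL(Q||M) = 0.0059 dits

JSD(P||Q) = 0.5 × 0.0055 + 0.5 × 0.0059 = 0.0057 dits

Unlike KL divergence, JSD is symmetric and bounded: 0 ≤ JSD ≤ log(2).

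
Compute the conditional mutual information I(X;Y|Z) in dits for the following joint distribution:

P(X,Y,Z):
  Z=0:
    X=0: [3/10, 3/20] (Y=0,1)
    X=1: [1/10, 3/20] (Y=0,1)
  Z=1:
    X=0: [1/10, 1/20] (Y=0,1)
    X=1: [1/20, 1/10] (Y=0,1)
0.0175 dits

Conditional mutual information: I(X;Y|Z) = H(X|Z) + H(Y|Z) - H(X,Y|Z)

H(Z) = 0.2653
H(X,Z) = 0.5537 → H(X|Z) = 0.2884
H(Y,Z) = 0.5632 → H(Y|Z) = 0.2979
H(X,Y,Z) = 0.8341 → H(X,Y|Z) = 0.5688

I(X;Y|Z) = 0.2884 + 0.2979 - 0.5688 = 0.0175 dits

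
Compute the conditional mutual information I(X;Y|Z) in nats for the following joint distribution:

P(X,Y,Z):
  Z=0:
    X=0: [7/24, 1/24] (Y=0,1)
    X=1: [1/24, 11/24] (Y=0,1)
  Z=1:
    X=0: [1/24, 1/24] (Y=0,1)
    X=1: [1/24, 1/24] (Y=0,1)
0.2918 nats

Conditional mutual information: I(X;Y|Z) = H(X|Z) + H(Y|Z) - H(X,Y|Z)

H(Z) = 0.4506
H(X,Z) = 1.1269 → H(X|Z) = 0.6764
H(Y,Z) = 1.1269 → H(Y|Z) = 0.6764
H(X,Y,Z) = 1.5115 → H(X,Y|Z) = 1.0609

I(X;Y|Z) = 0.6764 + 0.6764 - 1.0609 = 0.2918 nats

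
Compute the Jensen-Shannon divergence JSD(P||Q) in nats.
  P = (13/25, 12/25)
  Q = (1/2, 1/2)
0.0002 nats

Jensen-Shannon divergence is:
JSD(P||Q) = 0.5 × D_KL(P||M) + 0.5 × D_KL(Q||M)
where M = 0.5 × (P + Q) is the mixture distribution.

M = 0.5 × (13/25, 12/25) + 0.5 × (1/2, 1/2) = (0.51, 0.49)

D_KL(P||M) = 0.0002 nats
D_KL(Q||M) = 0.0002 nats

JSD(P||Q) = 0.5 × 0.0002 + 0.5 × 0.0002 = 0.0002 nats

Unlike KL divergence, JSD is symmetric and bounded: 0 ≤ JSD ≤ log(2).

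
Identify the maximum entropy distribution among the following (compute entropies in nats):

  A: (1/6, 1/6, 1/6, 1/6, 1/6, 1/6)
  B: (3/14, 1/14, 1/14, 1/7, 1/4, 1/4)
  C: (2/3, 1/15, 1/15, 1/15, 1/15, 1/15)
A

For a discrete distribution over n outcomes, entropy is maximized by the uniform distribution.

Computing entropies:
H(A) = 1.7918 nats
H(B) = 1.6782 nats
H(C) = 1.1730 nats

The uniform distribution (where all probabilities equal 1/6) achieves the maximum entropy of log_e(6) = 1.7918 nats.

Distribution A has the highest entropy.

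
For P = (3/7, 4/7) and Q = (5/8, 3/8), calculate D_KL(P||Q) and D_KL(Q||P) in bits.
D_KL(P||Q) = 0.1140, D_KL(Q||P) = 0.1123

KL divergence is not symmetric: D_KL(P||Q) ≠ D_KL(Q||P) in general.

D_KL(P||Q) = 0.1140 bits
D_KL(Q||P) = 0.1123 bits

No, they are not equal!

This asymmetry is why KL divergence is not a true distance metric.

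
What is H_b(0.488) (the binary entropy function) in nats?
0.6929 nats

The binary entropy function is:
H(p) = -p log(p) - (1-p) log(1-p)

H(0.488) = -0.488 × log_e(0.488) - 0.512 × log_e(0.512)
H(0.488) = 0.6929 nats

Note: Binary entropy is maximized at p=0.5 (H=1 bit) and minimized at p=0 or p=1 (H=0).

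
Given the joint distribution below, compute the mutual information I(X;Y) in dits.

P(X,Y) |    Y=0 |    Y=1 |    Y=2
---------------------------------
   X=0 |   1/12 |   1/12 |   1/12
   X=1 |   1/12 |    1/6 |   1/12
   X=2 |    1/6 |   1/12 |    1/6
0.0164 dits

Mutual information: I(X;Y) = H(X) + H(Y) - H(X,Y)

Marginals:
P(X) = (1/4, 1/3, 5/12), H(X) = 0.4680 dits
P(Y) = (1/3, 1/3, 1/3), H(Y) = 0.4771 dits

Joint entropy: H(X,Y) = 0.9287 dits

I(X;Y) = 0.4680 + 0.4771 - 0.9287 = 0.0164 dits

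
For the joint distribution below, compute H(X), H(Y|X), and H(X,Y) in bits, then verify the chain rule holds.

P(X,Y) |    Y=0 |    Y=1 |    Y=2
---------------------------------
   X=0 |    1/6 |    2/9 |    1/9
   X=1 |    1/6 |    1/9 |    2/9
H(X,Y) = 2.5305, H(X) = 1.0000, H(Y|X) = 1.5305 (all in bits)

Chain rule: H(X,Y) = H(X) + H(Y|X)

Left side — joint entropy directly:
H(X,Y) = -Σ p(x,y) log p(x,y) = 2.5305 bits

Right side — compute H(Y|X) from the conditional distributions:
P(X) = (1/2, 1/2), so H(X) = 1.0000 bits
H(Y|X) = Σ_x P(X=x) · H(Y|X=x):
  P(Y|X=0) = (1/3, 4/9, 2/9), H(Y|X=0) = 1.5305, weight P(X=0) = 1/2
  P(Y|X=1) = (1/3, 2/9, 4/9), H(Y|X=1) = 1.5305, weight P(X=1) = 1/2
H(Y|X) = 1.5305 bits

H(X) + H(Y|X) = 1.0000 + 1.5305 = 2.5305 bits

Both sides equal 2.5305 bits. ✓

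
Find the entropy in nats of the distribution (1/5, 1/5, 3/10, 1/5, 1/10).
1.5571 nats

Shannon entropy is H(X) = -Σ p(x) log p(x).

For P = (1/5, 1/5, 3/10, 1/5, 1/10):
H = -1/5 × log_e(1/5) -1/5 × log_e(1/5) -3/10 × log_e(3/10) -1/5 × log_e(1/5) -1/10 × log_e(1/10)
H = 1.5571 nats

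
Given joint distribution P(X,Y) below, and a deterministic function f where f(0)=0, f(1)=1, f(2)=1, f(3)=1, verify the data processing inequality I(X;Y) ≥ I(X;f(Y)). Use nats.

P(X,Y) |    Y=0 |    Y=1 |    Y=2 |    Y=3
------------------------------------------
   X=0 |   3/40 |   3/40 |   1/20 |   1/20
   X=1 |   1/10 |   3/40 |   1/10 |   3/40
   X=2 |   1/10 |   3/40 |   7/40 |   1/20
I(X;Y) = 0.0250, I(X;f(Y)) = 0.0011, inequality holds: 0.0250 ≥ 0.0011

Data Processing Inequality: For any Markov chain X → Y → Z, we have I(X;Y) ≥ I(X;Z).

Here Z = f(Y) is a deterministic function of Y, forming X → Y → Z.

Original I(X;Y) = 0.0250 nats

After applying f:
P(X,Z) where Z=f(Y):
- P(X,Z=0) = P(X,Y=0)
- P(X,Z=1) = P(X,Y=1) + P(X,Y=2) + P(X,Y=3)

I(X;Z) = I(X;f(Y)) = 0.0011 nats

Verification: 0.0250 ≥ 0.0011 ✓

Information cannot be created by processing; the function f can only lose information about X.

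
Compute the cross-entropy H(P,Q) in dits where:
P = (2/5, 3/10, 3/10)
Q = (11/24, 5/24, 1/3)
0.4830 dits

Cross-entropy: H(P,Q) = -Σ p(x) log q(x)

Alternatively: H(P,Q) = H(P) + D_KL(P||Q)
H(P) = 0.4729 dits
D_KL(P||Q) = 0.0101 dits

H(P,Q) = 0.4729 + 0.0101 = 0.4830 dits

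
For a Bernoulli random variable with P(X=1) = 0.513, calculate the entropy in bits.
0.9995 bits

The binary entropy function is:
H(p) = -p log(p) - (1-p) log(1-p)

H(0.513) = -0.513 × log_2(0.513) - 0.487 × log_2(0.487)
H(0.513) = 0.9995 bits

Note: Binary entropy is maximized at p=0.5 (H=1 bit) and minimized at p=0 or p=1 (H=0).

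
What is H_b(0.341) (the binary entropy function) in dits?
0.2787 dits

The binary entropy function is:
H(p) = -p log(p) - (1-p) log(1-p)

H(0.341) = -0.341 × log_10(0.341) - 0.659 × log_10(0.659)
H(0.341) = 0.2787 dits

Note: Binary entropy is maximized at p=0.5 (H=1 bit) and minimized at p=0 or p=1 (H=0).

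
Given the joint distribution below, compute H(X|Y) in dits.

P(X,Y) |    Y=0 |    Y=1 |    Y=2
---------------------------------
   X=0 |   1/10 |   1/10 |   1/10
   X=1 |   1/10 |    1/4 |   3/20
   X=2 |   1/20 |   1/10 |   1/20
0.4408 dits

Using the chain rule: H(X|Y) = H(X,Y) - H(Y)

First, compute H(X,Y) = 0.9042 dits

Marginal P(Y) = (1/4, 9/20, 3/10)
H(Y) = 0.4634 dits

H(X|Y) = H(X,Y) - H(Y) = 0.9042 - 0.4634 = 0.4408 dits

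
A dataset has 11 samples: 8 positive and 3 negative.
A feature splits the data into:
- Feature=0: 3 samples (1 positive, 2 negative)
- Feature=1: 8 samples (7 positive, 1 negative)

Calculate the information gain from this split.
0.1996 bits

Information Gain = H(Y) - H(Y|Feature)

Before split:
P(positive) = 8/11 = 0.7273
H(Y) = 0.8454 bits

After split:
Feature=0: H = 0.9183 bits (weight = 3/11)
Feature=1: H = 0.5436 bits (weight = 8/11)
H(Y|Feature) = (3/11)×0.9183 + (8/11)×0.5436 = 0.6458 bits

Information Gain = 0.8454 - 0.6458 = 0.1996 bits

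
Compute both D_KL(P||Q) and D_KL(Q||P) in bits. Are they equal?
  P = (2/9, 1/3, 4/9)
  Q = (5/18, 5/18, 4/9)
D_KL(P||Q) = 0.0161, D_KL(Q||P) = 0.0164

KL divergence is not symmetric: D_KL(P||Q) ≠ D_KL(Q||P) in general.

D_KL(P||Q) = 0.0161 bits
D_KL(Q||P) = 0.0164 bits

No, they are not equal!

This asymmetry is why KL divergence is not a true distance metric.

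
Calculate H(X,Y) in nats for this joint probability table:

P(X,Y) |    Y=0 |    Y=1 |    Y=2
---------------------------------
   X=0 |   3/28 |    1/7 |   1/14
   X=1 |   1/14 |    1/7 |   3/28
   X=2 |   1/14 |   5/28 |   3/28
2.1471 nats

Joint entropy is H(X,Y) = -Σ_{x,y} p(x,y) log p(x,y).

Summing over all non-zero entries:
H(X,Y) = -[3/28·log_e(3/28) + 1/7·log_e(1/7) + 1/14·log_e(1/14) + 1/14·log_e(1/14) + 1/7·log_e(1/7) + 3/28·log_e(3/28) + 1/14·log_e(1/14) + 5/28·log_e(5/28) + 3/28·log_e(3/28)]
H(X,Y) = 2.1471 nats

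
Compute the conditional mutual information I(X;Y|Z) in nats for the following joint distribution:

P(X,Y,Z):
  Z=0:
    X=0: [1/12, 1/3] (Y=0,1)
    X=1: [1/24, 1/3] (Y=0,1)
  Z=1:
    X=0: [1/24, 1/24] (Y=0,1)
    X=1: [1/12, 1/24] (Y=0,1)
0.0089 nats

Conditional mutual information: I(X;Y|Z) = H(X|Z) + H(Y|Z) - H(X,Y|Z)

H(Z) = 0.5117
H(X,Z) = 1.1996 → H(X|Z) = 0.6879
H(Y,Z) = 0.9972 → H(Y|Z) = 0.4855
H(X,Y,Z) = 1.6762 → H(X,Y|Z) = 1.1645

I(X;Y|Z) = 0.6879 + 0.4855 - 1.1645 = 0.0089 nats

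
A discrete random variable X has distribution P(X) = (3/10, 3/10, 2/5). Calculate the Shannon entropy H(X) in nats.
1.0889 nats

Shannon entropy is H(X) = -Σ p(x) log p(x).

For P = (3/10, 3/10, 2/5):
H = -3/10 × log_e(3/10) -3/10 × log_e(3/10) -2/5 × log_e(2/5)
H = 1.0889 nats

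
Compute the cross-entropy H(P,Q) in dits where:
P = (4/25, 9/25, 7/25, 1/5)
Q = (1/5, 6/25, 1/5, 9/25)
0.6194 dits

Cross-entropy: H(P,Q) = -Σ p(x) log q(x)

Alternatively: H(P,Q) = H(P) + D_KL(P||Q)
H(P) = 0.5817 dits
D_KL(P||Q) = 0.0377 dits

H(P,Q) = 0.5817 + 0.0377 = 0.6194 dits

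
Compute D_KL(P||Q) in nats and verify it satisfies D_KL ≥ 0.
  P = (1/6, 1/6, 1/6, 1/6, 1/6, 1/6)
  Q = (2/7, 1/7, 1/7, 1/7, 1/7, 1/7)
0.0386 nats

KL divergence satisfies the Gibbs inequality: D_KL(P||Q) ≥ 0 for all distributions P, Q.

D_KL(P||Q) = Σ p(x) log(p(x)/q(x))
Term by term:
  x=0: 1/6 × log_e[(1/6)/(2/7)] = -0.0898
  x=1: 1/6 × log_e[(1/6)/(1/7)] = 0.0257
  x=2: 1/6 × log_e[(1/6)/(1/7)] = 0.0257
  x=3: 1/6 × log_e[(1/6)/(1/7)] = 0.0257
  x=4: 1/6 × log_e[(1/6)/(1/7)] = 0.0257
  x=5: 1/6 × log_e[(1/6)/(1/7)] = 0.0257
D_KL(P||Q) = 0.0386 nats

D_KL(P||Q) = 0.0386 ≥ 0 ✓

This non-negativity is a fundamental property: relative entropy cannot be negative because it measures how different Q is from P.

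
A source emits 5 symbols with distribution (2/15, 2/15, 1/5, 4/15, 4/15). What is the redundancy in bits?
0.0654 bits

Redundancy measures how far a source is from maximum entropy:
R = H_max - H(X)

Maximum entropy for 5 symbols: H_max = log_2(5) = 2.3219 bits
Actual entropy: H(X) = 2.2566 bits
Redundancy: R = 2.3219 - 2.2566 = 0.0654 bits

This redundancy represents potential for compression: the source could be compressed by 0.0654 bits per symbol.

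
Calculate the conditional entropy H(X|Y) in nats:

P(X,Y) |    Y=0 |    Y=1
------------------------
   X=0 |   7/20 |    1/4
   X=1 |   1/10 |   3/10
0.6173 nats

Using the chain rule: H(X|Y) = H(X,Y) - H(Y)

First, compute H(X,Y) = 1.3055 nats

Marginal P(Y) = (9/20, 11/20)
H(Y) = 0.6881 nats

H(X|Y) = H(X,Y) - H(Y) = 1.3055 - 0.6881 = 0.6173 nats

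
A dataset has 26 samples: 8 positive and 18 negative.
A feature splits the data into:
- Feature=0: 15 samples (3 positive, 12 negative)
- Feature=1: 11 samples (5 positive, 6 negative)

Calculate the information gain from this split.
0.0534 bits

Information Gain = H(Y) - H(Y|Feature)

Before split:
P(positive) = 8/26 = 0.3077
H(Y) = 0.8905 bits

After split:
Feature=0: H = 0.7219 bits (weight = 15/26)
Feature=1: H = 0.9940 bits (weight = 11/26)
H(Y|Feature) = (15/26)×0.7219 + (11/26)×0.9940 = 0.8370 bits

Information Gain = 0.8905 - 0.8370 = 0.0534 bits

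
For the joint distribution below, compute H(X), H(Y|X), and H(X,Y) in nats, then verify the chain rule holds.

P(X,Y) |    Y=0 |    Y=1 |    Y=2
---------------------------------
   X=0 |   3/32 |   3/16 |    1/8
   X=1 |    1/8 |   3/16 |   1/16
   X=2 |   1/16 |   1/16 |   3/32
H(X,Y) = 2.1113, H(X) = 1.0662, H(Y|X) = 1.0451 (all in nats)

Chain rule: H(X,Y) = H(X) + H(Y|X)

Left side — joint entropy directly:
H(X,Y) = -Σ p(x,y) log p(x,y) = 2.1113 nats

Right side — compute H(Y|X) from the conditional distributions:
P(X) = (13/32, 3/8, 7/32), so H(X) = 1.0662 nats
H(Y|X) = Σ_x P(X=x) · H(Y|X=x):
  P(Y|X=0) = (3/13, 6/13, 4/13), H(Y|X=0) = 1.0579, weight P(X=0) = 13/32
  P(Y|X=1) = (1/3, 1/2, 1/6), H(Y|X=1) = 1.0114, weight P(X=1) = 3/8
  P(Y|X=2) = (2/7, 2/7, 3/7), H(Y|X=2) = 1.0790, weight P(X=2) = 7/32
H(Y|X) = 1.0451 nats

H(X) + H(Y|X) = 1.0662 + 1.0451 = 2.1113 nats

Both sides equal 2.1113 nats. ✓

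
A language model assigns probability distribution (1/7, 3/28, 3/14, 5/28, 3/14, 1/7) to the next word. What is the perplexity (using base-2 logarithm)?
5.8306

Perplexity is 2^H (or exp(H) for natural log).

First, H = -Σ p log p = 2.5436 bits
Perplexity = 2^2.5436 = 5.8306

Interpretation: The model's uncertainty is equivalent to choosing uniformly among 5.8 options.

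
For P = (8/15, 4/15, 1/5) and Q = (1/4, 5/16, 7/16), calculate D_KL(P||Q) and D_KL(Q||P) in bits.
D_KL(P||Q) = 0.2961, D_KL(Q||P) = 0.2923

KL divergence is not symmetric: D_KL(P||Q) ≠ D_KL(Q||P) in general.

D_KL(P||Q) = 0.2961 bits
D_KL(Q||P) = 0.2923 bits

No, they are not equal!

This asymmetry is why KL divergence is not a true distance metric.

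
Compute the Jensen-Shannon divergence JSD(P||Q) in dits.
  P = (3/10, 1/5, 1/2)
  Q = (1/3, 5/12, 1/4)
0.0179 dits

Jensen-Shannon divergence is:
JSD(P||Q) = 0.5 × D_KL(P||M) + 0.5 × D_KL(Q||M)
where M = 0.5 × (P + Q) is the mixture distribution.

M = 0.5 × (3/10, 1/5, 1/2) + 0.5 × (1/3, 5/12, 1/4) = (0.316667, 0.308333, 3/8)

D_KL(P||M) = 0.0178 dits
D_KL(Q||M) = 0.0179 dits

JSD(P||Q) = 0.5 × 0.0178 + 0.5 × 0.0179 = 0.0179 dits

Unlike KL divergence, JSD is symmetric and bounded: 0 ≤ JSD ≤ log(2).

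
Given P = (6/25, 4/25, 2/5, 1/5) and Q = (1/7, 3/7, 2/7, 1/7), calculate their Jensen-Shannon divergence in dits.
0.0196 dits

Jensen-Shannon divergence is:
JSD(P||Q) = 0.5 × D_KL(P||M) + 0.5 × D_KL(Q||M)
where M = 0.5 × (P + Q) is the mixture distribution.

M = 0.5 × (6/25, 4/25, 2/5, 1/5) + 0.5 × (1/7, 3/7, 2/7, 1/7) = (0.191429, 0.294286, 12/35, 6/35)

D_KL(P||M) = 0.0214 dits
D_KL(Q||M) = 0.0179 dits

JSD(P||Q) = 0.5 × 0.0214 + 0.5 × 0.0179 = 0.0196 dits

Unlike KL divergence, JSD is symmetric and bounded: 0 ≤ JSD ≤ log(2).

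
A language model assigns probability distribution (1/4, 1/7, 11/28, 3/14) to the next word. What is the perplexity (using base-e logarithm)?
3.7498

Perplexity is e^H (or exp(H) for natural log).

First, H = -Σ p log p = 1.3217 nats
Perplexity = e^1.3217 = 3.7498

Interpretation: The model's uncertainty is equivalent to choosing uniformly among 3.7 options.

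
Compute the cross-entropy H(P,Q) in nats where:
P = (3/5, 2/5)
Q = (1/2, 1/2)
0.6931 nats

Cross-entropy: H(P,Q) = -Σ p(x) log q(x)

Alternatively: H(P,Q) = H(P) + D_KL(P||Q)
H(P) = 0.6730 nats
D_KL(P||Q) = 0.0201 nats

H(P,Q) = 0.6730 + 0.0201 = 0.6931 nats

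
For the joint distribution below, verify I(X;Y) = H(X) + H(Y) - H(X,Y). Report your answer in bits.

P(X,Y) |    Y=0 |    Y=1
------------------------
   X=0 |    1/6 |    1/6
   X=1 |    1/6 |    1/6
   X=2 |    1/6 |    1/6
I(X;Y) = 0.0000 bits

Mutual information has multiple equivalent forms:
- I(X;Y) = H(X) - H(X|Y)
- I(X;Y) = H(Y) - H(Y|X)
- I(X;Y) = H(X) + H(Y) - H(X,Y)

Computing all quantities:
H(X) = 1.5850, H(Y) = 1.0000, H(X,Y) = 2.5850
H(X|Y) = 1.5850, H(Y|X) = 1.0000

Verification:
H(X) - H(X|Y) = 1.5850 - 1.5850 = 0.0000
H(Y) - H(Y|X) = 1.0000 - 1.0000 = 0.0000
H(X) + H(Y) - H(X,Y) = 1.5850 + 1.0000 - 2.5850 = 0.0000

All forms give I(X;Y) = 0.0000 bits. ✓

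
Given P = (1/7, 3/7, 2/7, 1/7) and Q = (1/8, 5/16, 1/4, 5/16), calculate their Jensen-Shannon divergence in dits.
0.0094 dits

Jensen-Shannon divergence is:
JSD(P||Q) = 0.5 × D_KL(P||M) + 0.5 × D_KL(Q||M)
where M = 0.5 × (P + Q) is the mixture distribution.

M = 0.5 × (1/7, 3/7, 2/7, 1/7) + 0.5 × (1/8, 5/16, 1/4, 5/16) = (0.133929, 0.370536, 0.267857, 0.227679)

D_KL(P||M) = 0.0102 dits
D_KL(Q||M) = 0.0086 dits

JSD(P||Q) = 0.5 × 0.0102 + 0.5 × 0.0086 = 0.0094 dits

Unlike KL divergence, JSD is symmetric and bounded: 0 ≤ JSD ≤ log(2).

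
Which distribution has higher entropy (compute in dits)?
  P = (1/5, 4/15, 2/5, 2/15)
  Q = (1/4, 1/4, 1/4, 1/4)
Q

Computing entropies in dits:
H(P) = 0.5687
H(Q) = 0.6021

Distribution Q has higher entropy.

Intuition: The distribution closer to uniform (more spread out) has higher entropy.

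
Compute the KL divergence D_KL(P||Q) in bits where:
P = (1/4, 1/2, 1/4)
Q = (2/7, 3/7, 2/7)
0.0149 bits

KL divergence: D_KL(P||Q) = Σ p(x) log(p(x)/q(x))

Computing term by term:
  x=0: 1/4 × log_2[(1/4)/(2/7)] = 1/4 × -0.1926 = -0.0482
  x=1: 1/2 × log_2[(1/2)/(3/7)] = 1/2 × 0.2224 = 0.1112
  x=2: 1/4 × log_2[(1/4)/(2/7)] = 1/4 × -0.1926 = -0.0482

D_KL(P||Q) = 0.0149 bits

Note: KL divergence is always non-negative and equals 0 iff P = Q.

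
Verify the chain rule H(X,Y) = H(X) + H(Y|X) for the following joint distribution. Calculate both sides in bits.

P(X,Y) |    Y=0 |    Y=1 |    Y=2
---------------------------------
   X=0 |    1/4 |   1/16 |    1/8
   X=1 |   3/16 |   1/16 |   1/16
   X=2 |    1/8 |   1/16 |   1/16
H(X,Y) = 2.9528, H(X) = 1.5462, H(Y|X) = 1.4066 (all in bits)

Chain rule: H(X,Y) = H(X) + H(Y|X)

Left side — joint entropy directly:
H(X,Y) = -Σ p(x,y) log p(x,y) = 2.9528 bits

Right side — compute H(Y|X) from the conditional distributions:
P(X) = (7/16, 5/16, 1/4), so H(X) = 1.5462 bits
H(Y|X) = Σ_x P(X=x) · H(Y|X=x):
  P(Y|X=0) = (4/7, 1/7, 2/7), H(Y|X=0) = 1.3788, weight P(X=0) = 7/16
  P(Y|X=1) = (3/5, 1/5, 1/5), H(Y|X=1) = 1.3710, weight P(X=1) = 5/16
  P(Y|X=2) = (1/2, 1/4, 1/4), H(Y|X=2) = 1.5000, weight P(X=2) = 1/4
H(Y|X) = 1.4066 bits

H(X) + H(Y|X) = 1.5462 + 1.4066 = 2.9528 bits

Both sides equal 2.9528 bits. ✓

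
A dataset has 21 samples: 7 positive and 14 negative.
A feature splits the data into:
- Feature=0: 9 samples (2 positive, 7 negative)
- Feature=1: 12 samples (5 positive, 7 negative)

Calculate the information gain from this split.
0.0309 bits

Information Gain = H(Y) - H(Y|Feature)

Before split:
P(positive) = 7/21 = 0.3333
H(Y) = 0.9183 bits

After split:
Feature=0: H = 0.7642 bits (weight = 9/21)
Feature=1: H = 0.9799 bits (weight = 12/21)
H(Y|Feature) = (9/21)×0.7642 + (12/21)×0.9799 = 0.8874 bits

Information Gain = 0.9183 - 0.8874 = 0.0309 bits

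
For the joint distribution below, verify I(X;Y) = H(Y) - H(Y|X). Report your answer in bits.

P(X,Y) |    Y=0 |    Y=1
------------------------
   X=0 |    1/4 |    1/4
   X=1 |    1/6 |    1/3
I(X;Y) = 0.0207 bits

Mutual information has multiple equivalent forms:
- I(X;Y) = H(X) - H(X|Y)
- I(X;Y) = H(Y) - H(Y|X)
- I(X;Y) = H(X) + H(Y) - H(X,Y)

Computing all quantities:
H(X) = 1.0000, H(Y) = 0.9799, H(X,Y) = 1.9591
H(X|Y) = 0.9793, H(Y|X) = 0.9591

Verification:
H(X) - H(X|Y) = 1.0000 - 0.9793 = 0.0207
H(Y) - H(Y|X) = 0.9799 - 0.9591 = 0.0207
H(X) + H(Y) - H(X,Y) = 1.0000 + 0.9799 - 1.9591 = 0.0207

All forms give I(X;Y) = 0.0207 bits. ✓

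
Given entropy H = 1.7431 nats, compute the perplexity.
5.7150

Perplexity is e^H (or exp(H) for natural log).

H = 1.7431 nats
Perplexity = e^1.7431 = 5.7150

Interpretation: The model's uncertainty is equivalent to choosing uniformly among 5.7 options.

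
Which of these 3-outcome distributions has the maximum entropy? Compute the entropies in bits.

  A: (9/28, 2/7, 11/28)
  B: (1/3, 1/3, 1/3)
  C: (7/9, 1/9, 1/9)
B

For a discrete distribution over n outcomes, entropy is maximized by the uniform distribution.

Computing entropies:
H(A) = 1.5722 bits
H(B) = 1.5850 bits
H(C) = 0.9864 bits

The uniform distribution (where all probabilities equal 1/3) achieves the maximum entropy of log_2(3) = 1.5850 bits.

Distribution B has the highest entropy.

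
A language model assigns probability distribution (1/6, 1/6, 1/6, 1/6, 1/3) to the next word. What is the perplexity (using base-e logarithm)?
4.7622

Perplexity is e^H (or exp(H) for natural log).

First, H = -Σ p log p = 1.5607 nats
Perplexity = e^1.5607 = 4.7622

Interpretation: The model's uncertainty is equivalent to choosing uniformly among 4.8 options.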